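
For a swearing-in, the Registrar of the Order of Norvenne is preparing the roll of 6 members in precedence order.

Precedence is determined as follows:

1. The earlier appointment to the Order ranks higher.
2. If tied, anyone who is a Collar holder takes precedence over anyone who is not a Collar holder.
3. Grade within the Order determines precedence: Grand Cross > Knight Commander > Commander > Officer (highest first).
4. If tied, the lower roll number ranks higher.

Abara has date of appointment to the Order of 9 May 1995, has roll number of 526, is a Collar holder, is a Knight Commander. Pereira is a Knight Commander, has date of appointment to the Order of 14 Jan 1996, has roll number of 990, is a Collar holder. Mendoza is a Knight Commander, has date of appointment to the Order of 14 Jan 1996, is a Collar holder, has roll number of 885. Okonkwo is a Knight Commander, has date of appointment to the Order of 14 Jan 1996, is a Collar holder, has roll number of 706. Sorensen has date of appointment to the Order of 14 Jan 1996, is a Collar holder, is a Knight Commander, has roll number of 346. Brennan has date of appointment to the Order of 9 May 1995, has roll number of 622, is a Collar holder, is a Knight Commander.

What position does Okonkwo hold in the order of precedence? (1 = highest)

By date of appointment to the Order (earlier first): Abara and Brennan (both 9 May 1995); then Sorensen, Okonkwo, Mendoza and Pereira (each 14 Jan 1996).
Abara and Brennan are each a Collar holder, so the next rule applies.
Abara and Brennan are each Knight Commander, so the next rule applies.
Among Abara and Brennan, by roll number (lower first): Abara (526) before Brennan (622).
Sorensen, Okonkwo, Mendoza and Pereira are each a Collar holder, so the next rule applies.
Sorensen, Okonkwo, Mendoza and Pereira are each Knight Commander, so the next rule applies.
Among Sorensen, Okonkwo, Mendoza and Pereira, by roll number (lower first): Sorensen (346) before Okonkwo (706) before Mendoza (885) before Pereira (990).
Order: Abara, Brennan, Sorensen, Okonkwo, Mendoza, Pereira. So position 4.

4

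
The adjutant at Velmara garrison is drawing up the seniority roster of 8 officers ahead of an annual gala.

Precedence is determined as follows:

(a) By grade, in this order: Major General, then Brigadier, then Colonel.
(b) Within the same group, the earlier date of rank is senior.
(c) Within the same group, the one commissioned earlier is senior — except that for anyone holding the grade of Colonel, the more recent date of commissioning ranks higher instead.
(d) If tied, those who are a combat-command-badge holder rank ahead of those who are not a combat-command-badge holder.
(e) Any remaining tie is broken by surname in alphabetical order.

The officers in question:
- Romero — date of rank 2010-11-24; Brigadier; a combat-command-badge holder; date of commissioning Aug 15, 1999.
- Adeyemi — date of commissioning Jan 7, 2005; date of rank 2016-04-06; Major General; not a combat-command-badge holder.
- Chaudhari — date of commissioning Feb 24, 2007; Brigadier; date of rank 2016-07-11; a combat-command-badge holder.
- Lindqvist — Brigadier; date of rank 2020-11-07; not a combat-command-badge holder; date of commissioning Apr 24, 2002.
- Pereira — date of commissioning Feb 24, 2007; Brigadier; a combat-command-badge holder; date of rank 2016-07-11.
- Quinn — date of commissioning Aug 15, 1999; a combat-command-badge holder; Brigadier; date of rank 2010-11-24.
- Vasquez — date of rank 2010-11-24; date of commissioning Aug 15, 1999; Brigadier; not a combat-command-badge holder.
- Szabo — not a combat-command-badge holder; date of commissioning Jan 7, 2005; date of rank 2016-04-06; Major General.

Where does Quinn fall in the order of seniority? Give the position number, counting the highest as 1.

By grade: Adeyemi and Szabo (Major General); then Quinn, Romero, Vasquez, Chaudhari, Pereira and Lindqvist (Brigadier).
Adeyemi and Szabo both have date of rank 2016-04-06, so the next rule applies.
Adeyemi and Szabo both have date of commissioning Jan 7, 2005, so the next rule applies.
Adeyemi and Szabo are each not a combat-command-badge holder, so the next rule applies.
Among Adeyemi and Szabo, alphabetically by surname: Adeyemi before Szabo.
Among Quinn, Romero, Vasquez, Chaudhari, Pereira and Lindqvist, by date of rank (earlier first): Quinn, Romero and Vasquez (2010-11-24) before Chaudhari and Pereira (2016-07-11) before Lindqvist (2020-11-07).
Quinn, Romero and Vasquez all have date of commissioning Aug 15, 1999, so the next rule applies.
Among Quinn, Romero and Vasquez, a combat-command-badge holder before not a combat-command-badge holder: Quinn and Romero (a combat-command-badge holder) before Vasquez (not a combat-command-badge holder).
Among Quinn and Romero, alphabetically by surname: Quinn before Romero.
Chaudhari and Pereira both have date of commissioning Feb 24, 2007, so the next rule applies.
Chaudhari and Pereira are each a combat-command-badge holder, so the next rule applies.
Among Chaudhari and Pereira, alphabetically by surname: Chaudhari before Pereira.
Order: Adeyemi, Szabo, Quinn, Romero, Vasquez, Chaudhari, Pereira, Lindqvist. So position 3.

3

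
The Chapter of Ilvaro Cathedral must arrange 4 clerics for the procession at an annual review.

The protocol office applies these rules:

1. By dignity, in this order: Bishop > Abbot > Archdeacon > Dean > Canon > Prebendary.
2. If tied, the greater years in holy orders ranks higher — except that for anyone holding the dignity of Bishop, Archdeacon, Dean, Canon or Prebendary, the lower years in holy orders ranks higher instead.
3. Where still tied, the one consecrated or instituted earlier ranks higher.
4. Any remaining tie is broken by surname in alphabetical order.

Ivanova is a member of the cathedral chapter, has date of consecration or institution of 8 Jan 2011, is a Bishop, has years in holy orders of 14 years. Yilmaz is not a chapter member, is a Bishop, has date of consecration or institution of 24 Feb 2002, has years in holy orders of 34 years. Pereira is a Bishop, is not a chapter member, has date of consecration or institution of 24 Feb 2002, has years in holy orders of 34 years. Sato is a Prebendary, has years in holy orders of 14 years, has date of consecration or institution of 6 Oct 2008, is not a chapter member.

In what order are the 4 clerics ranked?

Ivanova, Pereira, Yilmaz, Sato

By dignity: Ivanova, Pereira and Yilmaz (Bishop); then Sato (Prebendary).
Among Ivanova, Pereira and Yilmaz, by years in holy orders (lower first) (reversed rule for this group): Ivanova (14 years) before Pereira and Yilmaz (34 years).
Pereira and Yilmaz both have date of consecration or institution 24 Feb 2002, so the next rule applies.
Among Pereira and Yilmaz, alphabetically by surname: Pereira before Yilmaz.
Full order: Ivanova, Pereira, Yilmaz, Sato.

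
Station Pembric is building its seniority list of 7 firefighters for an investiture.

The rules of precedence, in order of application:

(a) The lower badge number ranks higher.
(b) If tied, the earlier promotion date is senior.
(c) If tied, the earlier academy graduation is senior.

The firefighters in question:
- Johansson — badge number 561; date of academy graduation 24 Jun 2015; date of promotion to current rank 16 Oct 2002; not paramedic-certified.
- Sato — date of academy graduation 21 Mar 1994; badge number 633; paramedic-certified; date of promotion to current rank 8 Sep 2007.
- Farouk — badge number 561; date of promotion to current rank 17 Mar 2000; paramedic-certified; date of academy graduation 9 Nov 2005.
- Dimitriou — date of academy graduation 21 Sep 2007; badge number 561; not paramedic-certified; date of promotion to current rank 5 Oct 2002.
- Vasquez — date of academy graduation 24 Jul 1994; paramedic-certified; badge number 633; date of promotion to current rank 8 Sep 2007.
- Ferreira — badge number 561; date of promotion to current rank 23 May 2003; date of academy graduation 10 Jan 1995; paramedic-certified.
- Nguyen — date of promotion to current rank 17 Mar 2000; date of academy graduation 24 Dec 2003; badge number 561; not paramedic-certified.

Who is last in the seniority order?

Vasquez

By badge number (lower first): Nguyen, Farouk, Dimitriou, Johansson and Ferreira (each 561); then Sato and Vasquez (both 633).
Among Nguyen, Farouk, Dimitriou, Johansson and Ferreira, by date of promotion to current rank (earlier first): Nguyen and Farouk (17 Mar 2000) before Dimitriou (5 Oct 2002) before Johansson (16 Oct 2002) before Ferreira (23 May 2003).
Among Nguyen and Farouk, by date of academy graduation (earlier first): Nguyen (24 Dec 2003) before Farouk (9 Nov 2005).
Sato and Vasquez both have date of promotion to current rank 8 Sep 2007, so the next rule applies.
Among Sato and Vasquez, by date of academy graduation (earlier first): Sato (21 Mar 1994) before Vasquez (24 Jul 1994).
Order: Nguyen, Farouk, Dimitriou, Johansson, Ferreira, Sato, Vasquez.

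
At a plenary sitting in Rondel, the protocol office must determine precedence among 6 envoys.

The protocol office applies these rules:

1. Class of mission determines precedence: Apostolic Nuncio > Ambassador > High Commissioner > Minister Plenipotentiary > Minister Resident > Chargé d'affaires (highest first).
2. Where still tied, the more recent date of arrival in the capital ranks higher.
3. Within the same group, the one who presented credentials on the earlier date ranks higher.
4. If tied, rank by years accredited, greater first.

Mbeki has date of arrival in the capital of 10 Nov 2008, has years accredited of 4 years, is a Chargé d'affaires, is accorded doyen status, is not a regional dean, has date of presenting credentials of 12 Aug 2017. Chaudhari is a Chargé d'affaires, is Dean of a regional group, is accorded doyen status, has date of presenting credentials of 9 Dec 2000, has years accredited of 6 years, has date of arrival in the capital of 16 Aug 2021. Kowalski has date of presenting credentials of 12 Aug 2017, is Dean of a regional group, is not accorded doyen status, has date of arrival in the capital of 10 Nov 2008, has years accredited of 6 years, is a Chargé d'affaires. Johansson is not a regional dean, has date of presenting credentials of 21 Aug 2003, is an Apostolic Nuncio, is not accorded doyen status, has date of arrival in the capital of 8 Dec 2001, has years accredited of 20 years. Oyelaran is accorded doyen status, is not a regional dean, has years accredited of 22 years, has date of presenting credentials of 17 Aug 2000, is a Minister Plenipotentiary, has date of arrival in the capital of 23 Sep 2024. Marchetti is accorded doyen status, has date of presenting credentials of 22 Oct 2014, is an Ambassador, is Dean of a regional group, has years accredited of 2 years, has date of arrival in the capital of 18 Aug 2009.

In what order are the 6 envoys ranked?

Johansson, Marchetti, Oyelaran, Chaudhari, Kowalski, Mbeki

By class of mission: Johansson (Apostolic Nuncio); then Marchetti (Ambassador); then Oyelaran (Minister Plenipotentiary); then Chaudhari, Kowalski and Mbeki (Chargé d'affaires).
Among Chaudhari, Kowalski and Mbeki, by date of arrival in the capital (later first): Chaudhari (16 Aug 2021) before Kowalski and Mbeki (10 Nov 2008).
Kowalski and Mbeki both have date of presenting credentials 12 Aug 2017, so the next rule applies.
Among Kowalski and Mbeki, by years accredited (higher first): Kowalski (6 years) before Mbeki (4 years).
Full order: Johansson, Marchetti, Oyelaran, Chaudhari, Kowalski, Mbeki.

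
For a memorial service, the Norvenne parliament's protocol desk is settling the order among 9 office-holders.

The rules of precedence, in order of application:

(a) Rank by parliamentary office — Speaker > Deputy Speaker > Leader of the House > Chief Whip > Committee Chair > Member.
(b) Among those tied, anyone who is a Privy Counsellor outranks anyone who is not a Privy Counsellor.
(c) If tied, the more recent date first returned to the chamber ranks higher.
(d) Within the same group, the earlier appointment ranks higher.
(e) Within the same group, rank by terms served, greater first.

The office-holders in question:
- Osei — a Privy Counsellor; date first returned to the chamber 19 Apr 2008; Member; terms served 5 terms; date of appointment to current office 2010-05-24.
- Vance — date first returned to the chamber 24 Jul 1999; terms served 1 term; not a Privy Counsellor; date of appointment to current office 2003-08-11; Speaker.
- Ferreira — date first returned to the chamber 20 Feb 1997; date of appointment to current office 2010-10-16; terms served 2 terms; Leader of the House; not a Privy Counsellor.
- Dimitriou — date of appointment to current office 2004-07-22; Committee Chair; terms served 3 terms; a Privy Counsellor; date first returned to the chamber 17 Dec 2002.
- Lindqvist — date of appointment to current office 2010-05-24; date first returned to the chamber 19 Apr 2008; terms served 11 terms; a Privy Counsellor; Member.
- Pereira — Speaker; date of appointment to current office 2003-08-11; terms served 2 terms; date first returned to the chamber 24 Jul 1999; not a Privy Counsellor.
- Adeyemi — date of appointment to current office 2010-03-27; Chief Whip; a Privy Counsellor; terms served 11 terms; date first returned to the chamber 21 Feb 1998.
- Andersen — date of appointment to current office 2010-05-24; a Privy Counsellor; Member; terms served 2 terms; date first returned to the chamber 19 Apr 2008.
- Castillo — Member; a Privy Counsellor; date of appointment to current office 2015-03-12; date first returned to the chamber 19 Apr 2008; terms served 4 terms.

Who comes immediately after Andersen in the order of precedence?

Castillo

By parliamentary office: Pereira and Vance (Speaker); then Ferreira (Leader of the House); then Adeyemi (Chief Whip); then Dimitriou (Committee Chair); then Lindqvist, Osei, Andersen and Castillo (Member).
Pereira and Vance are each not a Privy Counsellor, so the next rule applies.
Pereira and Vance both have date first returned to the chamber 24 Jul 1999, so the next rule applies.
Pereira and Vance both have date of appointment to current office 2003-08-11, so the next rule applies.
Among Pereira and Vance, by terms served (higher first): Pereira (2 terms) before Vance (1 term).
Lindqvist, Osei, Andersen and Castillo are each a Privy Counsellor, so the next rule applies.
Lindqvist, Osei, Andersen and Castillo all have date first returned to the chamber 19 Apr 2008, so the next rule applies.
Among Lindqvist, Osei, Andersen and Castillo, by date of appointment to current office (earlier first): Lindqvist, Osei and Andersen (2010-05-24) before Castillo (2015-03-12).
Among Lindqvist, Osei and Andersen, by terms served (higher first): Lindqvist (11 terms) before Osei (5 terms) before Andersen (2 terms).
Order: Pereira, Vance, Ferreira, Adeyemi, Dimitriou, Lindqvist, Osei, Andersen, Castillo.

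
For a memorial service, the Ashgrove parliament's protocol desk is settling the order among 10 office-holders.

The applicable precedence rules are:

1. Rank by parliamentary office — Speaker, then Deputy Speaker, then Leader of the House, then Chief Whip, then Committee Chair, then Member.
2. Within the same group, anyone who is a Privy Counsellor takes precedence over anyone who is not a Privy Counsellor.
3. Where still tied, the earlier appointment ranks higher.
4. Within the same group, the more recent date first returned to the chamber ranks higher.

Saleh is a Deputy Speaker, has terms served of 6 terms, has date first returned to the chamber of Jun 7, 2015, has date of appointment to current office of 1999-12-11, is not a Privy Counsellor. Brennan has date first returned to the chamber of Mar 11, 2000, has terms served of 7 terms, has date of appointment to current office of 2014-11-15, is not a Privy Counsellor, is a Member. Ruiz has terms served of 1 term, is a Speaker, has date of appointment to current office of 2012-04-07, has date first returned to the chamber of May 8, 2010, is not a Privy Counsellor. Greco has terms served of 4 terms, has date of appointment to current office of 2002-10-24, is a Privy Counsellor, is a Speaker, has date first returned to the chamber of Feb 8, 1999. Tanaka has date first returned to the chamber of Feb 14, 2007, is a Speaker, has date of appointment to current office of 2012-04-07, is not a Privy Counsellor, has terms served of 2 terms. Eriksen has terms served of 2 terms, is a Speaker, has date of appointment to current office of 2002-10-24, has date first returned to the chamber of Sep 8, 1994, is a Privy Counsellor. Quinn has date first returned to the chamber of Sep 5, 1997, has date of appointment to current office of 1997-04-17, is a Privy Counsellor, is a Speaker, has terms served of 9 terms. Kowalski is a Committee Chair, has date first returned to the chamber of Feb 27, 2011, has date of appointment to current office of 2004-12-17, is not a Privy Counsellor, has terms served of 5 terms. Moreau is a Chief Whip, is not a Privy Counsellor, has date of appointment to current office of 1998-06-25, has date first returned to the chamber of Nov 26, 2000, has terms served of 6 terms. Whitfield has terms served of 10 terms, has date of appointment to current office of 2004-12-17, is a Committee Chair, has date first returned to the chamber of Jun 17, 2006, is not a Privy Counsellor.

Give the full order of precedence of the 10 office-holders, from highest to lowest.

Quinn, Greco, Eriksen, Ruiz, Tanaka, Saleh, Moreau, Kowalski, Whitfield, Brennan

By parliamentary office: Quinn, Greco, Eriksen, Ruiz and Tanaka (Speaker); then Saleh (Deputy Speaker); then Moreau (Chief Whip); then Kowalski and Whitfield (Committee Chair); then Brennan (Member).
Among Quinn, Greco, Eriksen, Ruiz and Tanaka, a Privy Counsellor before not a Privy Counsellor: Quinn, Greco and Eriksen (a Privy Counsellor) before Ruiz and Tanaka (not a Privy Counsellor).
Among Quinn, Greco and Eriksen, by date of appointment to current office (earlier first): Quinn (1997-04-17) before Greco and Eriksen (2002-10-24).
Among Greco and Eriksen, by date first returned to the chamber (later first): Greco (Feb 8, 1999) before Eriksen (Sep 8, 1994).
Ruiz and Tanaka both have date of appointment to current office 2012-04-07, so the next rule applies.
Among Ruiz and Tanaka, by date first returned to the chamber (later first): Ruiz (May 8, 2010) before Tanaka (Feb 14, 2007).
Kowalski and Whitfield are each not a Privy Counsellor, so the next rule applies.
Kowalski and Whitfield both have date of appointment to current office 2004-12-17, so the next rule applies.
Among Kowalski and Whitfield, by date first returned to the chamber (later first): Kowalski (Feb 27, 2011) before Whitfield (Jun 17, 2006).
Full order: Quinn, Greco, Eriksen, Ruiz, Tanaka, Saleh, Moreau, Kowalski, Whitfield, Brennan.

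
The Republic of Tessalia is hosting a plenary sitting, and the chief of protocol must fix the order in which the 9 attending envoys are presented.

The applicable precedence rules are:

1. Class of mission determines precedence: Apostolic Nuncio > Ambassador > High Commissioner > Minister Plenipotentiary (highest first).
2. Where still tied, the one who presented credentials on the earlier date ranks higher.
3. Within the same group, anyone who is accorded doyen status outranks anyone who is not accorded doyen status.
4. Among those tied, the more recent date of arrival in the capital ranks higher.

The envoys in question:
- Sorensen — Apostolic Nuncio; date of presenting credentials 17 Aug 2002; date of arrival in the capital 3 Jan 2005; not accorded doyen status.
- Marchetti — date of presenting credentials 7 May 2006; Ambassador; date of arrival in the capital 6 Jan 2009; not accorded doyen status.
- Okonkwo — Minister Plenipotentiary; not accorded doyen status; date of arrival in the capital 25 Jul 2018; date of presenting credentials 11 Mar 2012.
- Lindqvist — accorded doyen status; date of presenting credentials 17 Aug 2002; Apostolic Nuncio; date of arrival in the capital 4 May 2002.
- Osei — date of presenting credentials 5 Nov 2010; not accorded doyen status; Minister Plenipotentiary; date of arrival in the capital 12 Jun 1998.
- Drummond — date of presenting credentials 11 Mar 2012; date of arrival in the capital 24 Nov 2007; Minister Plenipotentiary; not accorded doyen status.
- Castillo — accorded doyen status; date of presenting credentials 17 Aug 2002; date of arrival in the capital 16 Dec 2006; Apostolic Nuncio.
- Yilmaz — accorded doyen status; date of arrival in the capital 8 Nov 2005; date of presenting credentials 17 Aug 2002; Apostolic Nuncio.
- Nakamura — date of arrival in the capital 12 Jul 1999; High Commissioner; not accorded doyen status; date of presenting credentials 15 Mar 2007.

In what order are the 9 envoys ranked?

By class of mission: Castillo, Yilmaz, Lindqvist and Sorensen (Apostolic Nuncio); then Marchetti (Ambassador); then Nakamura (High Commissioner); then Osei, Okonkwo and Drummond (Minister Plenipotentiary).
Castillo, Yilmaz, Lindqvist and Sorensen all have date of presenting credentials 17 Aug 2002, so the next rule applies.
Among Castillo, Yilmaz, Lindqvist and Sorensen, accorded doyen status before not accorded doyen status: Castillo, Yilmaz and Lindqvist (accorded doyen status) before Sorensen (not accorded doyen status).
Among Castillo, Yilmaz and Lindqvist, by date of arrival in the capital (later first): Castillo (16 Dec 2006) before Yilmaz (8 Nov 2005) before Lindqvist (4 May 2002).
Among Osei, Okonkwo and Drummond, by date of presenting credentials (earlier first): Osei (5 Nov 2010) before Okonkwo and Drummond (11 Mar 2012).
Okonkwo and Drummond are each not accorded doyen status, so the next rule applies.
Among Okonkwo and Drummond, by date of arrival in the capital (later first): Okonkwo (25 Jul 2018) before Drummond (24 Nov 2007).
Full order: Castillo, Yilmaz, Lindqvist, Sorensen, Marchetti, Nakamura, Osei, Okonkwo, Drummond.

Castillo, Yilmaz, Lindqvist, Sorensen, Marchetti, Nakamura, Osei, Okonkwo, Drummond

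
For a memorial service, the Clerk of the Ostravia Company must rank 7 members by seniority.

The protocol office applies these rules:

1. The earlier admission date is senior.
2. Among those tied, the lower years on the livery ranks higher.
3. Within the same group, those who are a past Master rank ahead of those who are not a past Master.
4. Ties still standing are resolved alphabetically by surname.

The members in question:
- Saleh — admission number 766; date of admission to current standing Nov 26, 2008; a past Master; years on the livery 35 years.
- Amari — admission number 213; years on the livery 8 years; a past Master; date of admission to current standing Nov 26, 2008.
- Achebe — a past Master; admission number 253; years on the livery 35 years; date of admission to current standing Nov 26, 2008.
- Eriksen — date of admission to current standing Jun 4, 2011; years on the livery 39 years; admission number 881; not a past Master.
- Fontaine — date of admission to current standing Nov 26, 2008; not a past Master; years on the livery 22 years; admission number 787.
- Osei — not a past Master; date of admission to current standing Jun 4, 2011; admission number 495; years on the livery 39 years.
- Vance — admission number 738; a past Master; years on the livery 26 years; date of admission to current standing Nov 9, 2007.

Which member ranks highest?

Vance

By date of admission to current standing (earlier first): Vance (Nov 9, 2007); then Amari, Fontaine, Achebe and Saleh (each Nov 26, 2008); then Eriksen and Osei (both Jun 4, 2011).
Among Amari, Fontaine, Achebe and Saleh, by years on the livery (lower first): Amari (8 years) before Fontaine (22 years) before Achebe and Saleh (35 years).
Achebe and Saleh are each a past Master, so the next rule applies.
Among Achebe and Saleh, alphabetically by surname: Achebe before Saleh.
Eriksen and Osei both have years on the livery 39 years, so the next rule applies.
Eriksen and Osei are each not a past Master, so the next rule applies.
Among Eriksen and Osei, alphabetically by surname: Eriksen before Osei.
Order: Vance, Amari, Fontaine, Achebe, Saleh, Eriksen, Osei.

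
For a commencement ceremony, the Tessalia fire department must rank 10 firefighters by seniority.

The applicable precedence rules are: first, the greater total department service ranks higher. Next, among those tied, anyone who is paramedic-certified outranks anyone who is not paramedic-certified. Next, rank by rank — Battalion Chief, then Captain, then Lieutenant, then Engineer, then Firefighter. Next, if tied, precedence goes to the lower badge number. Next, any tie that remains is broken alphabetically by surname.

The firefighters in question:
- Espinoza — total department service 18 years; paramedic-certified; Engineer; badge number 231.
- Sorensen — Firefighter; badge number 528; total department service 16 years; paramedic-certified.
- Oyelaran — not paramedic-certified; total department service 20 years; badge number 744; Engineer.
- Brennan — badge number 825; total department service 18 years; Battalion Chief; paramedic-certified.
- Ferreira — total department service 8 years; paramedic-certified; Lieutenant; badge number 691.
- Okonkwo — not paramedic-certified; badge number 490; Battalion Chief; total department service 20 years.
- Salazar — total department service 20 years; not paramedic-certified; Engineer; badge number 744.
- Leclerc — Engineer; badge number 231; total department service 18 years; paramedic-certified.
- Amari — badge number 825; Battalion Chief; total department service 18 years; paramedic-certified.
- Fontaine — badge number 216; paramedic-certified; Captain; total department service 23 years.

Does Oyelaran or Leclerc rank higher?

By total department service (higher first): Fontaine (23 years); then Okonkwo, Oyelaran and Salazar (each 20 years); then Amari, Brennan, Espinoza and Leclerc (each 18 years); then Sorensen (16 years); then Ferreira (8 years).
Okonkwo, Oyelaran and Salazar are each not paramedic-certified, so the next rule applies.
Among Okonkwo, Oyelaran and Salazar, by rank: Okonkwo (Battalion Chief) before Oyelaran and Salazar (Engineer).
Oyelaran and Salazar both have badge number 744, so the next rule applies.
Among Oyelaran and Salazar, alphabetically by surname: Oyelaran before Salazar.
Amari, Brennan, Espinoza and Leclerc are each paramedic-certified, so the next rule applies.
Among Amari, Brennan, Espinoza and Leclerc, by rank: Amari and Brennan (Battalion Chief) before Espinoza and Leclerc (Engineer).
Amari and Brennan both have badge number 825, so the next rule applies.
Among Amari and Brennan, alphabetically by surname: Amari before Brennan.
Espinoza and Leclerc both have badge number 231, so the next rule applies.
Among Espinoza and Leclerc, alphabetically by surname: Espinoza before Leclerc.
So Oyelaran takes precedence.

Oyelaran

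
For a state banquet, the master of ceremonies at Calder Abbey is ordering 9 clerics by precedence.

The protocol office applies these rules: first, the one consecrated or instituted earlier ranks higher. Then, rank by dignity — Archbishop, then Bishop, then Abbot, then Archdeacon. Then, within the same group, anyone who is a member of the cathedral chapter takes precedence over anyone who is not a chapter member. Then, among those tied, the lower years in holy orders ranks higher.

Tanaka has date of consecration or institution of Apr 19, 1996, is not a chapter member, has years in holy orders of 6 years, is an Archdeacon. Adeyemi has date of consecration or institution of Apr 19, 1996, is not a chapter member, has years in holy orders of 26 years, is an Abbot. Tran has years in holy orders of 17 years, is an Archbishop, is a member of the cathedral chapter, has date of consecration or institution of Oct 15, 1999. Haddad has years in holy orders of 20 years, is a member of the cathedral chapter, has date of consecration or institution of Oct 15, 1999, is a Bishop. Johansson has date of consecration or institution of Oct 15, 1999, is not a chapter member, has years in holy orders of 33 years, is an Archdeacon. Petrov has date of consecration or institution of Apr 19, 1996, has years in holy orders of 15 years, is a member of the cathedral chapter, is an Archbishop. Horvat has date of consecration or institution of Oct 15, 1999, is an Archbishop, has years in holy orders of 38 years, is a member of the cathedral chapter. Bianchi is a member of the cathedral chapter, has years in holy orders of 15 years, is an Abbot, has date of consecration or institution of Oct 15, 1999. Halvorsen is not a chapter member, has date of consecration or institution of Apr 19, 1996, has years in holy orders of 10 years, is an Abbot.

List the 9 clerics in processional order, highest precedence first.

Petrov, Halvorsen, Adeyemi, Tanaka, Tran, Horvat, Haddad, Bianchi, Johansson

By date of consecration or institution (earlier first): Petrov, Halvorsen, Adeyemi and Tanaka (each Apr 19, 1996); then Tran, Horvat, Haddad, Bianchi and Johansson (each Oct 15, 1999).
Among Petrov, Halvorsen, Adeyemi and Tanaka, by dignity: Petrov (Archbishop) before Halvorsen and Adeyemi (Abbot) before Tanaka (Archdeacon).
Halvorsen and Adeyemi are each not a chapter member, so the next rule applies.
Among Halvorsen and Adeyemi, by years in holy orders (lower first): Halvorsen (10 years) before Adeyemi (26 years).
Among Tran, Horvat, Haddad, Bianchi and Johansson, by dignity: Tran and Horvat (Archbishop) before Haddad (Bishop) before Bianchi (Abbot) before Johansson (Archdeacon).
Tran and Horvat are each a member of the cathedral chapter, so the next rule applies.
Among Tran and Horvat, by years in holy orders (lower first): Tran (17 years) before Horvat (38 years).
Full order: Petrov, Halvorsen, Adeyemi, Tanaka, Tran, Horvat, Haddad, Bianchi, Johansson.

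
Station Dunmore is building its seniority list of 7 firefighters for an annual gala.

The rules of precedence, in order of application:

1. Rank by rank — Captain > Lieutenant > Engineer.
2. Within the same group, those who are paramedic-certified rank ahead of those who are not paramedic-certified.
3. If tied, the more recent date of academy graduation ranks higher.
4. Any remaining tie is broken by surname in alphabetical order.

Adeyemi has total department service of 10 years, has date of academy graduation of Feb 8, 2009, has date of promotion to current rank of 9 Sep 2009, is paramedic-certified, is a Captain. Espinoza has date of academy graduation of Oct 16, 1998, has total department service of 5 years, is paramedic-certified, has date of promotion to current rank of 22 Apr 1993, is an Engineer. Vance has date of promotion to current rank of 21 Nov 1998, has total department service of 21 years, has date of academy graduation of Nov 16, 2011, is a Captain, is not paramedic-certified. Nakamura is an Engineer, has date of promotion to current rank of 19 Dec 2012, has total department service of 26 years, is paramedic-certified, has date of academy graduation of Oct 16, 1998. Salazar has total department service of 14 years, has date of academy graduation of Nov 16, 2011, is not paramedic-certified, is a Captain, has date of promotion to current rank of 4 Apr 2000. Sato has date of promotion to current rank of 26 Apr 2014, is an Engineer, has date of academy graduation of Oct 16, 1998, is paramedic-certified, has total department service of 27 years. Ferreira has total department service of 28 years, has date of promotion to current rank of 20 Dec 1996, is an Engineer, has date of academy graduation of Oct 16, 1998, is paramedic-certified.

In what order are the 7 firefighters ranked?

Adeyemi, Salazar, Vance, Espinoza, Ferreira, Nakamura, Sato

By rank: Adeyemi, Salazar and Vance (Captain); then Espinoza, Ferreira, Nakamura and Sato (Engineer).
Among Adeyemi, Salazar and Vance, paramedic-certified before not paramedic-certified: Adeyemi (paramedic-certified) before Salazar and Vance (not paramedic-certified).
Salazar and Vance both have date of academy graduation Nov 16, 2011, so the next rule applies.
Among Salazar and Vance, alphabetically by surname: Salazar before Vance.
Espinoza, Ferreira, Nakamura and Sato are each paramedic-certified, so the next rule applies.
Espinoza, Ferreira, Nakamura and Sato all have date of academy graduation Oct 16, 1998, so the next rule applies.
Among Espinoza, Ferreira, Nakamura and Sato, alphabetically by surname: Espinoza before Ferreira before Nakamura before Sato.
Full order: Adeyemi, Salazar, Vance, Espinoza, Ferreira, Nakamura, Sato.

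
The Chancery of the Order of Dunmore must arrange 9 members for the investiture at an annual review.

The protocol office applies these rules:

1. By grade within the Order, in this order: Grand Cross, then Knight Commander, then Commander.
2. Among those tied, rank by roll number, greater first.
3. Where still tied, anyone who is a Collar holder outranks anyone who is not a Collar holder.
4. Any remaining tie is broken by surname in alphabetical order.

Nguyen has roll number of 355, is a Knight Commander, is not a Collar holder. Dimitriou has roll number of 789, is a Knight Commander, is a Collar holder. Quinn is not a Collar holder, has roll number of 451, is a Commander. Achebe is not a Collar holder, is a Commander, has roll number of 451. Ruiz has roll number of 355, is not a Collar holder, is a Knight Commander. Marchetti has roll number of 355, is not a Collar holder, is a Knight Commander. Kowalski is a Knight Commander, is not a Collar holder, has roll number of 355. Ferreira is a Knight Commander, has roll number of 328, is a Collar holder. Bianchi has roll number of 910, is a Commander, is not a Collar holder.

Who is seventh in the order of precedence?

By grade within the Order: Dimitriou, Kowalski, Marchetti, Nguyen, Ruiz and Ferreira (Knight Commander); then Bianchi, Achebe and Quinn (Commander).
Among Dimitriou, Kowalski, Marchetti, Nguyen, Ruiz and Ferreira, by roll number (higher first): Dimitriou (789) before Kowalski, Marchetti, Nguyen and Ruiz (355) before Ferreira (328).
Kowalski, Marchetti, Nguyen and Ruiz are each not a Collar holder, so the next rule applies.
Among Kowalski, Marchetti, Nguyen and Ruiz, alphabetically by surname: Kowalski before Marchetti before Nguyen before Ruiz.
Among Bianchi, Achebe and Quinn, by roll number (higher first): Bianchi (910) before Achebe and Quinn (451).
Achebe and Quinn are each not a Collar holder, so the next rule applies.
Among Achebe and Quinn, alphabetically by surname: Achebe before Quinn.
Order: Dimitriou, Kowalski, Marchetti, Nguyen, Ruiz, Ferreira, Bianchi, Achebe, Quinn.

Bianchi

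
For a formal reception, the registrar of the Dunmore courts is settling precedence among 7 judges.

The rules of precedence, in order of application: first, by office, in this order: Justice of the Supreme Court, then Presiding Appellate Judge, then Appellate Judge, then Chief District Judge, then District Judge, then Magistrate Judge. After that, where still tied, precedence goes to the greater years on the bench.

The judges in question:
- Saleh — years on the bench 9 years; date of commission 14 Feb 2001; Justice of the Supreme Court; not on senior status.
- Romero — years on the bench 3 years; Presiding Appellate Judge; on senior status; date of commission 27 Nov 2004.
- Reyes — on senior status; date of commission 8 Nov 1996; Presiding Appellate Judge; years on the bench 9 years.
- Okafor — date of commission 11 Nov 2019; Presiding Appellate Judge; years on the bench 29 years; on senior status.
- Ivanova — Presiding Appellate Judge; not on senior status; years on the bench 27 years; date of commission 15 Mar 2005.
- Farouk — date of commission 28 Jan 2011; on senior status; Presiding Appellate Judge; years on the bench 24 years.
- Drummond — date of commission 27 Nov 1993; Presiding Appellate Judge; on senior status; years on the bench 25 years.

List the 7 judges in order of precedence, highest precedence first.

Saleh, Okafor, Ivanova, Drummond, Farouk, Reyes, Romero

By office: Saleh (Justice of the Supreme Court); then Okafor, Ivanova, Drummond, Farouk, Reyes and Romero (Presiding Appellate Judge).
Among Okafor, Ivanova, Drummond, Farouk, Reyes and Romero, by years on the bench (higher first): Okafor (29 years) before Ivanova (27 years) before Drummond (25 years) before Farouk (24 years) before Reyes (9 years) before Romero (3 years).
Full order: Saleh, Okafor, Ivanova, Drummond, Farouk, Reyes, Romero.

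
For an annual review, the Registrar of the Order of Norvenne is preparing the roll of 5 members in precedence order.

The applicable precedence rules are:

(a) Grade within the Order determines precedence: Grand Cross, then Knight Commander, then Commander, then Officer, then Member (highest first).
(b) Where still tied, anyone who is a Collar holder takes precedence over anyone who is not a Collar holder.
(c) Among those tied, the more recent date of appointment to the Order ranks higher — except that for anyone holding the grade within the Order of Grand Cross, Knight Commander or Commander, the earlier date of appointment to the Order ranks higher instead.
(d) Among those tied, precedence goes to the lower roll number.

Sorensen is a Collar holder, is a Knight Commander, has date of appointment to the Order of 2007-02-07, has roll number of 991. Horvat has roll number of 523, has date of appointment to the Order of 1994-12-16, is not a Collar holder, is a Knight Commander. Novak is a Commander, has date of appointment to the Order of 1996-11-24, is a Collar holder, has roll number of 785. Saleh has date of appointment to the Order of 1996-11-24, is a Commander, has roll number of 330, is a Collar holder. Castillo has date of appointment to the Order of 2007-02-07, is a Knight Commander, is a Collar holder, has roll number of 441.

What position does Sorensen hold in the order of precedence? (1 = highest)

2

By grade within the Order: Castillo, Sorensen and Horvat (Knight Commander); then Saleh and Novak (Commander).
Among Castillo, Sorensen and Horvat, a Collar holder before not a Collar holder: Castillo and Sorensen (a Collar holder) before Horvat (not a Collar holder).
Castillo and Sorensen both have date of appointment to the Order 2007-02-07, so the next rule applies.
Among Castillo and Sorensen, by roll number (lower first): Castillo (441) before Sorensen (991).
Saleh and Novak are each a Collar holder, so the next rule applies.
Saleh and Novak both have date of appointment to the Order 1996-11-24, so the next rule applies.
Among Saleh and Novak, by roll number (lower first): Saleh (330) before Novak (785).
Order: Castillo, Sorensen, Horvat, Saleh, Novak. So position 2.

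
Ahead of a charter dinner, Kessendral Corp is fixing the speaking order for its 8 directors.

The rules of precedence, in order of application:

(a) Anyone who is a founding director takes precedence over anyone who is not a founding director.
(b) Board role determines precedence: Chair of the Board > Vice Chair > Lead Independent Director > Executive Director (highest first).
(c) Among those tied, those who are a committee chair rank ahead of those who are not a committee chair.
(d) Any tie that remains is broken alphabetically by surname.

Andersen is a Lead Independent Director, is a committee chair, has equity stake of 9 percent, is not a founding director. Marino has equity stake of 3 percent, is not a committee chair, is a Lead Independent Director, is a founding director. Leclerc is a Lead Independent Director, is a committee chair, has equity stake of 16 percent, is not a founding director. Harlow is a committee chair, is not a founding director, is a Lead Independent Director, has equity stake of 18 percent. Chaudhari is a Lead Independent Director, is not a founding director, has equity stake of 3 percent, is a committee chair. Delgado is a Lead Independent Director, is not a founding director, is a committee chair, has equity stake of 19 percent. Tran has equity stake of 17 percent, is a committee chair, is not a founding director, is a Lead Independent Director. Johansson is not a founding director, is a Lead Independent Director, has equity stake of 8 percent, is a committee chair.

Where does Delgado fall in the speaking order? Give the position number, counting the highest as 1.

4

By the first rule: Marino (a founding director); then Andersen, Chaudhari, Delgado, Harlow, Johansson, Leclerc and Tran (each not a founding director).
Andersen, Chaudhari, Delgado, Harlow, Johansson, Leclerc and Tran are each Lead Independent Director, so the next rule applies.
Andersen, Chaudhari, Delgado, Harlow, Johansson, Leclerc and Tran are each a committee chair, so the next rule applies.
Among Andersen, Chaudhari, Delgado, Harlow, Johansson, Leclerc and Tran, alphabetically by surname: Andersen before Chaudhari before Delgado before Harlow before Johansson before Leclerc before Tran.
Order: Marino, Andersen, Chaudhari, Delgado, Harlow, Johansson, Leclerc, Tran. So position 4.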